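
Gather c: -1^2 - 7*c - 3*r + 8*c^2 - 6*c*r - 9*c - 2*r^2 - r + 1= 8*c^2 + c*(-6*r - 16) - 2*r^2 - 4*r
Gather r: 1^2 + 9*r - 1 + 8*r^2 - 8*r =8*r^2 + r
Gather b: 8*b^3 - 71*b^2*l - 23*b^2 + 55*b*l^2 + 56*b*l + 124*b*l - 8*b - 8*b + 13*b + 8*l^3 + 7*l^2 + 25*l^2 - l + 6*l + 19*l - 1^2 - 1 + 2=8*b^3 + b^2*(-71*l - 23) + b*(55*l^2 + 180*l - 3) + 8*l^3 + 32*l^2 + 24*l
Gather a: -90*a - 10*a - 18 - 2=-100*a - 20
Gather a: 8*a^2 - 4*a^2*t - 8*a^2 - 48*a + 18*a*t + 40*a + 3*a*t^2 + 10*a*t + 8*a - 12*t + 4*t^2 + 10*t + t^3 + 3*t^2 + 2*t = -4*a^2*t + a*(3*t^2 + 28*t) + t^3 + 7*t^2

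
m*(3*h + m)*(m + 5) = 3*h*m^2 + 15*h*m + m^3 + 5*m^2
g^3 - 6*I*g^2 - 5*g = g*(g - 5*I)*(g - I)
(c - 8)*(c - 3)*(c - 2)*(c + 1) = c^4 - 12*c^3 + 33*c^2 - 2*c - 48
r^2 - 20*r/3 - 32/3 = (r - 8)*(r + 4/3)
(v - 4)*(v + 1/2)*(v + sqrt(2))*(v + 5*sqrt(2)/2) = v^4 - 7*v^3/2 + 7*sqrt(2)*v^3/2 - 49*sqrt(2)*v^2/4 + 3*v^2 - 35*v/2 - 7*sqrt(2)*v - 10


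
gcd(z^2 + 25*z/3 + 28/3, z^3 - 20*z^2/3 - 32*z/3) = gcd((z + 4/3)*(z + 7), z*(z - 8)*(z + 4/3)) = z + 4/3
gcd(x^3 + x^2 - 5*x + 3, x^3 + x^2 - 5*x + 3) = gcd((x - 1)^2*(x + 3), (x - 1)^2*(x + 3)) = x^3 + x^2 - 5*x + 3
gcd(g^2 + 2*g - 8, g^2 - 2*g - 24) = g + 4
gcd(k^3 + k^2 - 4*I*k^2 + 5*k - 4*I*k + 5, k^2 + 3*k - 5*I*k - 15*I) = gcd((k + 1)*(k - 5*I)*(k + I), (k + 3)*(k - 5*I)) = k - 5*I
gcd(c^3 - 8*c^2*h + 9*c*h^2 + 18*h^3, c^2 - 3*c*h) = c - 3*h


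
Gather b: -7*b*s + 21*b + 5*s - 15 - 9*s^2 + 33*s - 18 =b*(21 - 7*s) - 9*s^2 + 38*s - 33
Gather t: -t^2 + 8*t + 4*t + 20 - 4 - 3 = -t^2 + 12*t + 13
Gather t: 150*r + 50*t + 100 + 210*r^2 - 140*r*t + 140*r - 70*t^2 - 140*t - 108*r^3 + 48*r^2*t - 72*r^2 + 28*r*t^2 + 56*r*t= -108*r^3 + 138*r^2 + 290*r + t^2*(28*r - 70) + t*(48*r^2 - 84*r - 90) + 100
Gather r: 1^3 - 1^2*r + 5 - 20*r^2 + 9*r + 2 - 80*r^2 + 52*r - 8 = -100*r^2 + 60*r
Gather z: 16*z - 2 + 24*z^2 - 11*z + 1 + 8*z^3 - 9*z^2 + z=8*z^3 + 15*z^2 + 6*z - 1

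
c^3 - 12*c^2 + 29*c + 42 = (c - 7)*(c - 6)*(c + 1)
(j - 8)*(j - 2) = j^2 - 10*j + 16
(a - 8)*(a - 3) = a^2 - 11*a + 24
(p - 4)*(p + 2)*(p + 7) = p^3 + 5*p^2 - 22*p - 56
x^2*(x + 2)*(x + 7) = x^4 + 9*x^3 + 14*x^2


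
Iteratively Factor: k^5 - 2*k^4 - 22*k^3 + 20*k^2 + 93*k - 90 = (k + 3)*(k^4 - 5*k^3 - 7*k^2 + 41*k - 30) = (k - 2)*(k + 3)*(k^3 - 3*k^2 - 13*k + 15) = (k - 5)*(k - 2)*(k + 3)*(k^2 + 2*k - 3) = (k - 5)*(k - 2)*(k + 3)^2*(k - 1)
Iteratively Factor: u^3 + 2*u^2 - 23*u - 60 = (u + 4)*(u^2 - 2*u - 15) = (u + 3)*(u + 4)*(u - 5)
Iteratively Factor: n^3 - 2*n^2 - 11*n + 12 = (n + 3)*(n^2 - 5*n + 4) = (n - 1)*(n + 3)*(n - 4)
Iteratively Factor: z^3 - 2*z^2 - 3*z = (z + 1)*(z^2 - 3*z) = z*(z + 1)*(z - 3)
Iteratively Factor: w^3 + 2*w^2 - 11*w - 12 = (w + 4)*(w^2 - 2*w - 3) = (w - 3)*(w + 4)*(w + 1)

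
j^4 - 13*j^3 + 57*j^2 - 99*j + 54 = (j - 6)*(j - 3)^2*(j - 1)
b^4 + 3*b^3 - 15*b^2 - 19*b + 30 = (b - 3)*(b - 1)*(b + 2)*(b + 5)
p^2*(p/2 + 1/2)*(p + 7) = p^4/2 + 4*p^3 + 7*p^2/2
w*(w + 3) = w^2 + 3*w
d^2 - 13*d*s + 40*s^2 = (d - 8*s)*(d - 5*s)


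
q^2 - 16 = (q - 4)*(q + 4)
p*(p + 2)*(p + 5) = p^3 + 7*p^2 + 10*p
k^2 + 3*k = k*(k + 3)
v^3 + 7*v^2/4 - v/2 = v*(v - 1/4)*(v + 2)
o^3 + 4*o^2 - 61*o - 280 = (o - 8)*(o + 5)*(o + 7)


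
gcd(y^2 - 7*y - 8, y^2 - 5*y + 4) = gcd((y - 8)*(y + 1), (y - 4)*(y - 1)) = 1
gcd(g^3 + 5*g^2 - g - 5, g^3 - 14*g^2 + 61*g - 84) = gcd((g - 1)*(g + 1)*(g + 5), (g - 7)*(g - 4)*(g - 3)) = 1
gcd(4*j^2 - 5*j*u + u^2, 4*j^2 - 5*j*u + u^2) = 4*j^2 - 5*j*u + u^2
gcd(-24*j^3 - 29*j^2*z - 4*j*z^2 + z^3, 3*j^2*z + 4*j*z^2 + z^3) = 3*j^2 + 4*j*z + z^2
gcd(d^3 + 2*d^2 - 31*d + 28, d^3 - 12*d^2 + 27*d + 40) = 1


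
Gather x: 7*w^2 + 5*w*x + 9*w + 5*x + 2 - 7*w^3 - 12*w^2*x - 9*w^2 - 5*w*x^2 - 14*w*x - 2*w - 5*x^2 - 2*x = -7*w^3 - 2*w^2 + 7*w + x^2*(-5*w - 5) + x*(-12*w^2 - 9*w + 3) + 2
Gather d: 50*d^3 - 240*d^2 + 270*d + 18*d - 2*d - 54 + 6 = 50*d^3 - 240*d^2 + 286*d - 48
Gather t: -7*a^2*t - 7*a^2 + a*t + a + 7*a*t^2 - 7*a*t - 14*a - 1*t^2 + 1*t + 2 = -7*a^2 - 13*a + t^2*(7*a - 1) + t*(-7*a^2 - 6*a + 1) + 2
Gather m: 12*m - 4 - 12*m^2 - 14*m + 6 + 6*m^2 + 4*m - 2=-6*m^2 + 2*m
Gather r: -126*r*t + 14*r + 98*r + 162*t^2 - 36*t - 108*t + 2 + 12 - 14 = r*(112 - 126*t) + 162*t^2 - 144*t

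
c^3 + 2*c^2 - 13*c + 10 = (c - 2)*(c - 1)*(c + 5)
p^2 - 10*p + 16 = (p - 8)*(p - 2)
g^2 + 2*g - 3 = (g - 1)*(g + 3)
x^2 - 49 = (x - 7)*(x + 7)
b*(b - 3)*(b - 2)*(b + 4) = b^4 - b^3 - 14*b^2 + 24*b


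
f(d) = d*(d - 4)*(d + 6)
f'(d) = d*(d - 4) + d*(d + 6) + (d - 4)*(d + 6) = 3*d^2 + 4*d - 24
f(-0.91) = 22.74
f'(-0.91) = -25.16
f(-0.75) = 18.70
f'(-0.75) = -25.31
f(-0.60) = 14.90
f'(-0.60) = -25.32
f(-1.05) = 26.25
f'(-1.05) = -24.89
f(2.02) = -32.08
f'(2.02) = -3.68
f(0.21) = -4.94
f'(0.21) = -23.03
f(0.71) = -15.67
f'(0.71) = -19.65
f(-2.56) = 57.77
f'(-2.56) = -14.58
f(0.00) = 0.00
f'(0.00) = -24.00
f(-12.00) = -1152.00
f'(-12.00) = 360.00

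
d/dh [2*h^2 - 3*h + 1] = 4*h - 3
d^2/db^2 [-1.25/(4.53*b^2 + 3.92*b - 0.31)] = (51.30225*b^2 + 44.394*b - 1.25*(9.06*b + 3.92)*(18.12*b + 7.84) - 3.51075)/(4.53*b^2 + 3.92*b - 0.31)^3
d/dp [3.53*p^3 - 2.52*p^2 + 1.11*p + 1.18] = 10.59*p^2 - 5.04*p + 1.11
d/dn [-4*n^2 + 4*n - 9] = 4 - 8*n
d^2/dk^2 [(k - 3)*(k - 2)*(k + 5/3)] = 6*k - 20/3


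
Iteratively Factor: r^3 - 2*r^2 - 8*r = (r - 4)*(r^2 + 2*r) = r*(r - 4)*(r + 2)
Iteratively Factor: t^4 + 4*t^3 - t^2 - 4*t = (t + 4)*(t^3 - t) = t*(t + 4)*(t^2 - 1) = t*(t - 1)*(t + 4)*(t + 1)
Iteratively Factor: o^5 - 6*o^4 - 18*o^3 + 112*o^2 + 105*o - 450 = (o + 3)*(o^4 - 9*o^3 + 9*o^2 + 85*o - 150) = (o + 3)^2*(o^3 - 12*o^2 + 45*o - 50) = (o - 2)*(o + 3)^2*(o^2 - 10*o + 25) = (o - 5)*(o - 2)*(o + 3)^2*(o - 5)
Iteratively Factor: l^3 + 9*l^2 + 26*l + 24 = (l + 3)*(l^2 + 6*l + 8) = (l + 3)*(l + 4)*(l + 2)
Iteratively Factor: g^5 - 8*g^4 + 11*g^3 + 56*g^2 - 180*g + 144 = (g + 3)*(g^4 - 11*g^3 + 44*g^2 - 76*g + 48) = (g - 3)*(g + 3)*(g^3 - 8*g^2 + 20*g - 16) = (g - 3)*(g - 2)*(g + 3)*(g^2 - 6*g + 8) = (g - 4)*(g - 3)*(g - 2)*(g + 3)*(g - 2)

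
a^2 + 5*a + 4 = (a + 1)*(a + 4)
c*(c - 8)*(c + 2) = c^3 - 6*c^2 - 16*c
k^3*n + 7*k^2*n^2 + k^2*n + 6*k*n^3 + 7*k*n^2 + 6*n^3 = (k + n)*(k + 6*n)*(k*n + n)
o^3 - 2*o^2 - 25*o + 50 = (o - 5)*(o - 2)*(o + 5)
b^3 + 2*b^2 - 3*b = b*(b - 1)*(b + 3)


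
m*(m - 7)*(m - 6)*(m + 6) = m^4 - 7*m^3 - 36*m^2 + 252*m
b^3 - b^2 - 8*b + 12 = (b - 2)^2*(b + 3)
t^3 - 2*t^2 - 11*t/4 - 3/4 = (t - 3)*(t + 1/2)^2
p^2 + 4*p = p*(p + 4)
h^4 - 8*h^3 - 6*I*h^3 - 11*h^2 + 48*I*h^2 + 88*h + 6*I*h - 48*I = (h - 8)*(h - 3*I)*(h - 2*I)*(h - I)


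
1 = 1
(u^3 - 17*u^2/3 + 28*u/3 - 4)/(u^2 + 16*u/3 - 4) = (u^2 - 5*u + 6)/(u + 6)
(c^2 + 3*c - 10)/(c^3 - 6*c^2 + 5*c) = (c^2 + 3*c - 10)/(c*(c^2 - 6*c + 5))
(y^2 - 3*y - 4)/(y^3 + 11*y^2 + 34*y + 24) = (y - 4)/(y^2 + 10*y + 24)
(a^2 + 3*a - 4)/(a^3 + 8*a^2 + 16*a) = (a - 1)/(a*(a + 4))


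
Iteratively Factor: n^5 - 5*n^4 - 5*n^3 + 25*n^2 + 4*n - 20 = (n - 5)*(n^4 - 5*n^2 + 4) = (n - 5)*(n + 1)*(n^3 - n^2 - 4*n + 4) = (n - 5)*(n - 2)*(n + 1)*(n^2 + n - 2) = (n - 5)*(n - 2)*(n - 1)*(n + 1)*(n + 2)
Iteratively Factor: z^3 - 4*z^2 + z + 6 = (z + 1)*(z^2 - 5*z + 6) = (z - 2)*(z + 1)*(z - 3)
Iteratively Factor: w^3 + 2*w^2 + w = (w)*(w^2 + 2*w + 1) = w*(w + 1)*(w + 1)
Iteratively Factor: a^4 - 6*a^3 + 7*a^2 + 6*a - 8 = (a - 2)*(a^3 - 4*a^2 - a + 4) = (a - 4)*(a - 2)*(a^2 - 1) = (a - 4)*(a - 2)*(a + 1)*(a - 1)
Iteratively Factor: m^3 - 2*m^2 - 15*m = (m - 5)*(m^2 + 3*m) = m*(m - 5)*(m + 3)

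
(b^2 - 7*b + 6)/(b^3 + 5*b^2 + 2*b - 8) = (b - 6)/(b^2 + 6*b + 8)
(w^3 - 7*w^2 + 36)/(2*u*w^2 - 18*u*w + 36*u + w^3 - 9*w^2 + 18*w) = (w + 2)/(2*u + w)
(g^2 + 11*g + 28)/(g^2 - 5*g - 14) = (g^2 + 11*g + 28)/(g^2 - 5*g - 14)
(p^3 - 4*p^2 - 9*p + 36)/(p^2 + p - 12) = (p^2 - p - 12)/(p + 4)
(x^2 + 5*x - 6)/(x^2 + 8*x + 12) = (x - 1)/(x + 2)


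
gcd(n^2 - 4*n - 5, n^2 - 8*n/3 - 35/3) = n - 5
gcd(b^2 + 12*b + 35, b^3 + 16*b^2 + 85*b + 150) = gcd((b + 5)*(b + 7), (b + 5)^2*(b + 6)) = b + 5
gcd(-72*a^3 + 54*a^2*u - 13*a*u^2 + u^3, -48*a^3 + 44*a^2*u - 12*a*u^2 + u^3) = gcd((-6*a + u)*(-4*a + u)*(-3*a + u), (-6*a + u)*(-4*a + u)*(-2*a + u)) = 24*a^2 - 10*a*u + u^2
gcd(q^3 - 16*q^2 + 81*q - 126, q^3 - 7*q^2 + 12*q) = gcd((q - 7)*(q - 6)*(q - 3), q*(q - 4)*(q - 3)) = q - 3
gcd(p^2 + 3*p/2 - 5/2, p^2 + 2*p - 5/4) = p + 5/2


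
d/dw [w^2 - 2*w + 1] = 2*w - 2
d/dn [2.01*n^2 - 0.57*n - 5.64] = 4.02*n - 0.57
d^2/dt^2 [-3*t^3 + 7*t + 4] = -18*t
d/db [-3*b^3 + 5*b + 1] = 5 - 9*b^2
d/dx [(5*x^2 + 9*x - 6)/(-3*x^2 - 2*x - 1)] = (17*x^2 - 46*x - 21)/(9*x^4 + 12*x^3 + 10*x^2 + 4*x + 1)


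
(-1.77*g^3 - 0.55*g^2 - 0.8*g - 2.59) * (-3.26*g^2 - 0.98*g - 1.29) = 5.7702*g^5 + 3.5276*g^4 + 5.4303*g^3 + 9.9369*g^2 + 3.5702*g + 3.3411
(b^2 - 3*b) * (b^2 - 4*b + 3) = b^4 - 7*b^3 + 15*b^2 - 9*b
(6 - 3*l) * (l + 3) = -3*l^2 - 3*l + 18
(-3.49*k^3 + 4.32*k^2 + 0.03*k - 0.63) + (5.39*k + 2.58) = -3.49*k^3 + 4.32*k^2 + 5.42*k + 1.95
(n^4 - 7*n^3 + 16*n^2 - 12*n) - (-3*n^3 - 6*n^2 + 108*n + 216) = n^4 - 4*n^3 + 22*n^2 - 120*n - 216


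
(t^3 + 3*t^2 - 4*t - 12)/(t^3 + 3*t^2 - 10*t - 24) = (t^2 + t - 6)/(t^2 + t - 12)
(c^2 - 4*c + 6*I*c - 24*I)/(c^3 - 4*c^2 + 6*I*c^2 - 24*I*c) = 1/c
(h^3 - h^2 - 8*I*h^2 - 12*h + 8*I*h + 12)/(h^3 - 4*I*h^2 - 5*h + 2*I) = (h^2 - h*(1 + 6*I) + 6*I)/(h^2 - 2*I*h - 1)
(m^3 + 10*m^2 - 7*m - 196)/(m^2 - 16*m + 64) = (m^3 + 10*m^2 - 7*m - 196)/(m^2 - 16*m + 64)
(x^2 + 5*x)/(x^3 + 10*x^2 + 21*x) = (x + 5)/(x^2 + 10*x + 21)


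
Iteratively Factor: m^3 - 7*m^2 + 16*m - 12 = (m - 3)*(m^2 - 4*m + 4) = (m - 3)*(m - 2)*(m - 2)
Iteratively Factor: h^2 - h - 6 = (h - 3)*(h + 2)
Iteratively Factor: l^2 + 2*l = (l)*(l + 2)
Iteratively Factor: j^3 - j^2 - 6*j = (j - 3)*(j^2 + 2*j) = j*(j - 3)*(j + 2)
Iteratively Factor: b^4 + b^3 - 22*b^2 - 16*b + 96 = (b - 2)*(b^3 + 3*b^2 - 16*b - 48) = (b - 2)*(b + 4)*(b^2 - b - 12) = (b - 4)*(b - 2)*(b + 4)*(b + 3)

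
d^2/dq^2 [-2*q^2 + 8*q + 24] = -4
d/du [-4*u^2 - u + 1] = -8*u - 1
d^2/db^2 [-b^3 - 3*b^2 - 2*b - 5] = -6*b - 6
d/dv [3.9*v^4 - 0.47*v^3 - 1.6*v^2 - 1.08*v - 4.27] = 15.6*v^3 - 1.41*v^2 - 3.2*v - 1.08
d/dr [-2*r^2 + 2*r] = 2 - 4*r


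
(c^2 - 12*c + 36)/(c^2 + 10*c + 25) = (c^2 - 12*c + 36)/(c^2 + 10*c + 25)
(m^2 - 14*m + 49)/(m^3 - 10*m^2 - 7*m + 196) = 1/(m + 4)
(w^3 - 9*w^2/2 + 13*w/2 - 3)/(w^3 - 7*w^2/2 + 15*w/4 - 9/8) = 4*(w^2 - 3*w + 2)/(4*w^2 - 8*w + 3)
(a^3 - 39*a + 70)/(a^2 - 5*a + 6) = (a^2 + 2*a - 35)/(a - 3)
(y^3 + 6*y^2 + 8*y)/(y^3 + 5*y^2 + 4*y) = (y + 2)/(y + 1)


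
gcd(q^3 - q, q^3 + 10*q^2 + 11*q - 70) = 1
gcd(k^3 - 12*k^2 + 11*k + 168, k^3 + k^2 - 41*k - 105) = k^2 - 4*k - 21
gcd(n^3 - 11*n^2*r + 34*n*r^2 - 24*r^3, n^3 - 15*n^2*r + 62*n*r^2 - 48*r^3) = n^2 - 7*n*r + 6*r^2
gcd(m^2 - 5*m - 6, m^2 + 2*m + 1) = m + 1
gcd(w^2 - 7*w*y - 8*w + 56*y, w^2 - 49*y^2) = -w + 7*y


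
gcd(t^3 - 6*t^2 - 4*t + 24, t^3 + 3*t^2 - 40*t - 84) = t^2 - 4*t - 12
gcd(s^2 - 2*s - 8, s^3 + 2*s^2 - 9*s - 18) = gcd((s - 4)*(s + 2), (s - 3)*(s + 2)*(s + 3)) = s + 2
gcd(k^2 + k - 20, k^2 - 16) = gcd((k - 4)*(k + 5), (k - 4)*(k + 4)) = k - 4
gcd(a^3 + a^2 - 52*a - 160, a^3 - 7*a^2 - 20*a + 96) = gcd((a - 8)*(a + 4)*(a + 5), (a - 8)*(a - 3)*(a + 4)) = a^2 - 4*a - 32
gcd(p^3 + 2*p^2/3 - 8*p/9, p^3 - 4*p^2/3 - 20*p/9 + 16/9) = p^2 + 2*p/3 - 8/9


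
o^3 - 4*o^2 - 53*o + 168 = (o - 8)*(o - 3)*(o + 7)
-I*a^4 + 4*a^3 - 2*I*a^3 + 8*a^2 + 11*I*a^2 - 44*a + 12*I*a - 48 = (a - 3)*(a + 4)*(a + 4*I)*(-I*a - I)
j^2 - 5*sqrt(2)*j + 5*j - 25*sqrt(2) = (j + 5)*(j - 5*sqrt(2))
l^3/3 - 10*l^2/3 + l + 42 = (l/3 + 1)*(l - 7)*(l - 6)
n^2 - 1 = (n - 1)*(n + 1)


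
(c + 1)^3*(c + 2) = c^4 + 5*c^3 + 9*c^2 + 7*c + 2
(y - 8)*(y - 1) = y^2 - 9*y + 8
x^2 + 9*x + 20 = (x + 4)*(x + 5)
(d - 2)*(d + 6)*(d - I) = d^3 + 4*d^2 - I*d^2 - 12*d - 4*I*d + 12*I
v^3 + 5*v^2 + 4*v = v*(v + 1)*(v + 4)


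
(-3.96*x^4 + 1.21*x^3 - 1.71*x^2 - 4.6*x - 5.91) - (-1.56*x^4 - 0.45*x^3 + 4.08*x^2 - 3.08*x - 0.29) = -2.4*x^4 + 1.66*x^3 - 5.79*x^2 - 1.52*x - 5.62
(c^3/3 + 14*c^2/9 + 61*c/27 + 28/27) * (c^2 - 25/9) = c^5/3 + 14*c^4/9 + 4*c^3/3 - 266*c^2/81 - 1525*c/243 - 700/243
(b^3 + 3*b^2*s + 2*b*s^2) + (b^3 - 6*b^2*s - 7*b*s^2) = 2*b^3 - 3*b^2*s - 5*b*s^2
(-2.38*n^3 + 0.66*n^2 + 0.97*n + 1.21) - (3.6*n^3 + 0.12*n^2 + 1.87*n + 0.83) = -5.98*n^3 + 0.54*n^2 - 0.9*n + 0.38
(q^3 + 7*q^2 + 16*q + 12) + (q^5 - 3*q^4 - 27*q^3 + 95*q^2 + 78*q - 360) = q^5 - 3*q^4 - 26*q^3 + 102*q^2 + 94*q - 348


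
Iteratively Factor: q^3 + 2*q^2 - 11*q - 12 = (q + 1)*(q^2 + q - 12) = (q - 3)*(q + 1)*(q + 4)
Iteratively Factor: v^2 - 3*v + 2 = (v - 2)*(v - 1)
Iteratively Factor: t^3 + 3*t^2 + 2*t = (t)*(t^2 + 3*t + 2) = t*(t + 2)*(t + 1)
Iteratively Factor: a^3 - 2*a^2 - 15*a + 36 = (a - 3)*(a^2 + a - 12) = (a - 3)^2*(a + 4)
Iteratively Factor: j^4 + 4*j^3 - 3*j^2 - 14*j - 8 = (j + 4)*(j^3 - 3*j - 2) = (j + 1)*(j + 4)*(j^2 - j - 2) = (j + 1)^2*(j + 4)*(j - 2)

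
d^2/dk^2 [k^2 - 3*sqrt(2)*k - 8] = 2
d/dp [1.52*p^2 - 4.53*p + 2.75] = 3.04*p - 4.53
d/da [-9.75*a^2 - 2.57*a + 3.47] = -19.5*a - 2.57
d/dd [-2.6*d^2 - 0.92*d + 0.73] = -5.2*d - 0.92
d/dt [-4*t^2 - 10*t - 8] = -8*t - 10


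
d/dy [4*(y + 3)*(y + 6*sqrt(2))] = 8*y + 12 + 24*sqrt(2)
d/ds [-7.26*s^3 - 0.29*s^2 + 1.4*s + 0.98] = -21.78*s^2 - 0.58*s + 1.4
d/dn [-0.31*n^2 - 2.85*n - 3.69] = -0.62*n - 2.85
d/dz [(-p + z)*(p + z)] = 2*z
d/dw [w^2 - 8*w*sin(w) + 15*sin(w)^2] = -8*w*cos(w) + 2*w - 8*sin(w) + 15*sin(2*w)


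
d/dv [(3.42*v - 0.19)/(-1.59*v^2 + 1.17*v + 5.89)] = (5.4378*v^2 - 0.6042*v + 20.3661)/(2.5281*v^4 - 3.7206*v^3 - 17.3613*v^2 + 13.7826*v + 34.6921)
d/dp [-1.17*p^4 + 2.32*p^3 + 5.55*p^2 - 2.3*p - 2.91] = -4.68*p^3 + 6.96*p^2 + 11.1*p - 2.3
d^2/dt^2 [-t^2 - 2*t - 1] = -2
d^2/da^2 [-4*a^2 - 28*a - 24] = -8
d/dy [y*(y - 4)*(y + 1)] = 3*y^2 - 6*y - 4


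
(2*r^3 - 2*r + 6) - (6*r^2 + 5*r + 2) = 2*r^3 - 6*r^2 - 7*r + 4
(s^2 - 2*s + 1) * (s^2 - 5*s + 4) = s^4 - 7*s^3 + 15*s^2 - 13*s + 4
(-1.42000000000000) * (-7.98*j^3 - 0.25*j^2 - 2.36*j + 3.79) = 11.3316*j^3 + 0.355*j^2 + 3.3512*j - 5.3818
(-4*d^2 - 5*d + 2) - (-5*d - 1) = 3 - 4*d^2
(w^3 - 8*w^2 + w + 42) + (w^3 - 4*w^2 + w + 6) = 2*w^3 - 12*w^2 + 2*w + 48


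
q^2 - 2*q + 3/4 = (q - 3/2)*(q - 1/2)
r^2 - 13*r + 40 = (r - 8)*(r - 5)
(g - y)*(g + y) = g^2 - y^2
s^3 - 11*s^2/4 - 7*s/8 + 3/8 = (s - 3)*(s - 1/4)*(s + 1/2)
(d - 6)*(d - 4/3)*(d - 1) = d^3 - 25*d^2/3 + 46*d/3 - 8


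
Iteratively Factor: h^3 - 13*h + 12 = (h - 3)*(h^2 + 3*h - 4) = (h - 3)*(h + 4)*(h - 1)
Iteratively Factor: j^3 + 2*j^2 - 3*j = (j)*(j^2 + 2*j - 3) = j*(j - 1)*(j + 3)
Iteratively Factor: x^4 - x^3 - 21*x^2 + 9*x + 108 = (x - 3)*(x^3 + 2*x^2 - 15*x - 36) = (x - 3)*(x + 3)*(x^2 - x - 12) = (x - 3)*(x + 3)^2*(x - 4)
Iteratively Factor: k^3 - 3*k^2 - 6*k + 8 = (k - 4)*(k^2 + k - 2) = (k - 4)*(k - 1)*(k + 2)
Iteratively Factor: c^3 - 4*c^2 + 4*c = (c)*(c^2 - 4*c + 4) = c*(c - 2)*(c - 2)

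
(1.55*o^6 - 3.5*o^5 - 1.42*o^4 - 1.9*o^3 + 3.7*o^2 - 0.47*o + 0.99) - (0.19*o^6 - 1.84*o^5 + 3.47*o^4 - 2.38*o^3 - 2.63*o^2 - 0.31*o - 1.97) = 1.36*o^6 - 1.66*o^5 - 4.89*o^4 + 0.48*o^3 + 6.33*o^2 - 0.16*o + 2.96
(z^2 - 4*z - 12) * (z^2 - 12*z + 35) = z^4 - 16*z^3 + 71*z^2 + 4*z - 420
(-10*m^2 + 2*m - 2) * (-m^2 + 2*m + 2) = 10*m^4 - 22*m^3 - 14*m^2 - 4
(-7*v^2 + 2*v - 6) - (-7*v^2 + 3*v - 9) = 3 - v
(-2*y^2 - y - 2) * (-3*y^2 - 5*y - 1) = 6*y^4 + 13*y^3 + 13*y^2 + 11*y + 2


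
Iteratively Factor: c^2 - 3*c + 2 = (c - 1)*(c - 2)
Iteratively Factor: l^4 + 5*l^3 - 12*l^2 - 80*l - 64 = (l + 4)*(l^3 + l^2 - 16*l - 16) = (l - 4)*(l + 4)*(l^2 + 5*l + 4) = (l - 4)*(l + 4)^2*(l + 1)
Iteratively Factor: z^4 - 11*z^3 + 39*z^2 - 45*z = (z - 3)*(z^3 - 8*z^2 + 15*z) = (z - 3)^2*(z^2 - 5*z) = (z - 5)*(z - 3)^2*(z)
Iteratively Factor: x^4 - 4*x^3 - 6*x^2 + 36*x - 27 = (x - 1)*(x^3 - 3*x^2 - 9*x + 27) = (x - 3)*(x - 1)*(x^2 - 9) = (x - 3)^2*(x - 1)*(x + 3)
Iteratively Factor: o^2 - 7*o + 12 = (o - 4)*(o - 3)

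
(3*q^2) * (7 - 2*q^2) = -6*q^4 + 21*q^2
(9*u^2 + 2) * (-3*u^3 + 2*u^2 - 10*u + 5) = -27*u^5 + 18*u^4 - 96*u^3 + 49*u^2 - 20*u + 10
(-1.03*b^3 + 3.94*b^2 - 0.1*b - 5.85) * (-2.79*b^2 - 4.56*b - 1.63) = 2.8737*b^5 - 6.2958*b^4 - 16.0085*b^3 + 10.3553*b^2 + 26.839*b + 9.5355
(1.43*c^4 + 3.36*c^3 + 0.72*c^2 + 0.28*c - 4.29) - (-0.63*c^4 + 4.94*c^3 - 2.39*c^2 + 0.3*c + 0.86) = 2.06*c^4 - 1.58*c^3 + 3.11*c^2 - 0.02*c - 5.15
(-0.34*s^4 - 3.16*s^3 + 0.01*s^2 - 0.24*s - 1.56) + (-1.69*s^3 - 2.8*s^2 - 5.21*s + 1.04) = -0.34*s^4 - 4.85*s^3 - 2.79*s^2 - 5.45*s - 0.52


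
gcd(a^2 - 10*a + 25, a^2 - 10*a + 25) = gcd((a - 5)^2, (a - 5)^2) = a^2 - 10*a + 25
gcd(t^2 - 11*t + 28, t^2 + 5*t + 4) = 1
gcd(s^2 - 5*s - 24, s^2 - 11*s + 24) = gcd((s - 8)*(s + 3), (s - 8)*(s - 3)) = s - 8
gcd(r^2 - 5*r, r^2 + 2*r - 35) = r - 5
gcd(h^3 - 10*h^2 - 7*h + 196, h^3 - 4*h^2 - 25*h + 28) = h^2 - 3*h - 28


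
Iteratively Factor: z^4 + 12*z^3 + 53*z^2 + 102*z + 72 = (z + 3)*(z^3 + 9*z^2 + 26*z + 24) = (z + 3)^2*(z^2 + 6*z + 8) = (z + 3)^2*(z + 4)*(z + 2)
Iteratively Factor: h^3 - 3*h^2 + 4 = (h - 2)*(h^2 - h - 2) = (h - 2)^2*(h + 1)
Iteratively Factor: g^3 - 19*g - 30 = (g + 3)*(g^2 - 3*g - 10) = (g - 5)*(g + 3)*(g + 2)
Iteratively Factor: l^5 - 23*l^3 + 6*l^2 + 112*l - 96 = (l - 1)*(l^4 + l^3 - 22*l^2 - 16*l + 96) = (l - 1)*(l + 3)*(l^3 - 2*l^2 - 16*l + 32) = (l - 4)*(l - 1)*(l + 3)*(l^2 + 2*l - 8) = (l - 4)*(l - 1)*(l + 3)*(l + 4)*(l - 2)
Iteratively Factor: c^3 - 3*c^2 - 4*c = (c + 1)*(c^2 - 4*c) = (c - 4)*(c + 1)*(c)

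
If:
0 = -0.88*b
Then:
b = 0.00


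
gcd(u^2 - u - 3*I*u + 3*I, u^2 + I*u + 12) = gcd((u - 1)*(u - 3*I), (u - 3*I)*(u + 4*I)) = u - 3*I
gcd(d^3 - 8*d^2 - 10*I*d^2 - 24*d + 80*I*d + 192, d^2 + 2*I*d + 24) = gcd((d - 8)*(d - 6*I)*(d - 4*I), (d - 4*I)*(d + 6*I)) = d - 4*I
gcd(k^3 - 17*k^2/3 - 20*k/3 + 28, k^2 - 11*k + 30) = k - 6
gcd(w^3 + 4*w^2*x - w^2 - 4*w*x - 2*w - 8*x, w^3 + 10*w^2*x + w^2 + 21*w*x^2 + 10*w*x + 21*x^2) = w + 1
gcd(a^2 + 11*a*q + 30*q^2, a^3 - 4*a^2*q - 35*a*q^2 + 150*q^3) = a + 6*q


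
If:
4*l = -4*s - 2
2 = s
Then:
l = -5/2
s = 2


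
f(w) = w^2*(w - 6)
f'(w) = w^2 + 2*w*(w - 6) = 3*w*(w - 4)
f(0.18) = -0.19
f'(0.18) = -2.06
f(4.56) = -29.94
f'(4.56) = 7.66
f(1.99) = -15.88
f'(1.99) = -12.00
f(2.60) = -22.98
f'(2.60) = -10.92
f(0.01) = -0.00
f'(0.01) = -0.12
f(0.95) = -4.56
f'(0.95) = -8.69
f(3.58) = -31.02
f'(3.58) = -4.51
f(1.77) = -13.25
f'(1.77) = -11.84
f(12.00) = 864.00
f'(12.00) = 288.00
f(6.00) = 0.00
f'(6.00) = 36.00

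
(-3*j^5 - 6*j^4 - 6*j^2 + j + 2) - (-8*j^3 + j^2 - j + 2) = -3*j^5 - 6*j^4 + 8*j^3 - 7*j^2 + 2*j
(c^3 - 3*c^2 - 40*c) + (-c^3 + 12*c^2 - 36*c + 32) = 9*c^2 - 76*c + 32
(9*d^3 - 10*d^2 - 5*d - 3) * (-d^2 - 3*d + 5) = -9*d^5 - 17*d^4 + 80*d^3 - 32*d^2 - 16*d - 15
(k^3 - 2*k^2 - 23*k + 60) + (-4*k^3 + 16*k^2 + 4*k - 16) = -3*k^3 + 14*k^2 - 19*k + 44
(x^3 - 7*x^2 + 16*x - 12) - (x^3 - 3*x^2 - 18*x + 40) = -4*x^2 + 34*x - 52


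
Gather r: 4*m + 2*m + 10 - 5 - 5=6*m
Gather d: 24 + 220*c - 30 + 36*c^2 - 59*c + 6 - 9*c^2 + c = 27*c^2 + 162*c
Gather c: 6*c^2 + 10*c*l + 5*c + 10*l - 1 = 6*c^2 + c*(10*l + 5) + 10*l - 1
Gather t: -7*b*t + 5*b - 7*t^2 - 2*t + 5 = 5*b - 7*t^2 + t*(-7*b - 2) + 5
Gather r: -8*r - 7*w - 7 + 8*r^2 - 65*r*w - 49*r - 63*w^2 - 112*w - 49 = 8*r^2 + r*(-65*w - 57) - 63*w^2 - 119*w - 56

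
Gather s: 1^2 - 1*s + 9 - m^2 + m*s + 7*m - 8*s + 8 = -m^2 + 7*m + s*(m - 9) + 18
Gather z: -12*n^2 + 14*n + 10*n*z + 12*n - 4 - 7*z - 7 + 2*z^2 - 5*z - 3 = -12*n^2 + 26*n + 2*z^2 + z*(10*n - 12) - 14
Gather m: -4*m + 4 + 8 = 12 - 4*m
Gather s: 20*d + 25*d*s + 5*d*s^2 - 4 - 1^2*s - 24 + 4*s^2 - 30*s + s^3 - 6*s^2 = 20*d + s^3 + s^2*(5*d - 2) + s*(25*d - 31) - 28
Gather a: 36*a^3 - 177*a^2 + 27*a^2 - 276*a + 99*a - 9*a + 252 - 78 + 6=36*a^3 - 150*a^2 - 186*a + 180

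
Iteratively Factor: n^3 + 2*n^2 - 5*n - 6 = (n - 2)*(n^2 + 4*n + 3) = (n - 2)*(n + 3)*(n + 1)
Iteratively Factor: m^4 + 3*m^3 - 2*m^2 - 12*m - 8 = (m - 2)*(m^3 + 5*m^2 + 8*m + 4) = (m - 2)*(m + 1)*(m^2 + 4*m + 4) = (m - 2)*(m + 1)*(m + 2)*(m + 2)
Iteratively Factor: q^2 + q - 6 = (q + 3)*(q - 2)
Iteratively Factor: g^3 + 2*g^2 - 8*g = (g - 2)*(g^2 + 4*g) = (g - 2)*(g + 4)*(g)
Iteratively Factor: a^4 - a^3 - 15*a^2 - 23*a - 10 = (a + 1)*(a^3 - 2*a^2 - 13*a - 10) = (a - 5)*(a + 1)*(a^2 + 3*a + 2) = (a - 5)*(a + 1)*(a + 2)*(a + 1)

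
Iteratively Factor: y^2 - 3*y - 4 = (y + 1)*(y - 4)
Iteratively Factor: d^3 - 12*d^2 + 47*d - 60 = (d - 5)*(d^2 - 7*d + 12) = (d - 5)*(d - 4)*(d - 3)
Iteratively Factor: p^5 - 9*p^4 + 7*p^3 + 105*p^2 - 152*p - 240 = (p - 4)*(p^4 - 5*p^3 - 13*p^2 + 53*p + 60) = (p - 4)*(p + 3)*(p^3 - 8*p^2 + 11*p + 20) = (p - 4)*(p + 1)*(p + 3)*(p^2 - 9*p + 20) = (p - 4)^2*(p + 1)*(p + 3)*(p - 5)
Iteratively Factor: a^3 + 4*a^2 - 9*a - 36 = (a + 3)*(a^2 + a - 12) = (a - 3)*(a + 3)*(a + 4)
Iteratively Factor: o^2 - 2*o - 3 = (o + 1)*(o - 3)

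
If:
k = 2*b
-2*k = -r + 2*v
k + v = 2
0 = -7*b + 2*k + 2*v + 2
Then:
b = 6/7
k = 12/7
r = 4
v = 2/7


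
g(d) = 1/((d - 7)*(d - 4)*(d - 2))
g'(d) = -1/((d - 7)*(d - 4)*(d - 2)^2) - 1/((d - 7)*(d - 4)^2*(d - 2)) - 1/((d - 7)^2*(d - 4)*(d - 2)) = (-(d - 7)*(d - 4) - (d - 7)*(d - 2) - (d - 4)*(d - 2))/((d - 7)^2*(d - 4)^2*(d - 2)^2)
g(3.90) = 1.70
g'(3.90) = 16.63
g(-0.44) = -0.01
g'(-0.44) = -0.01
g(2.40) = 0.34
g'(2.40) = -0.56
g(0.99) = -0.05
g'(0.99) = -0.08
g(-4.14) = -0.00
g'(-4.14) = -0.00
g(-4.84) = -0.00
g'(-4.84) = -0.00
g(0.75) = -0.04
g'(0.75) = -0.05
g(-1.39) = -0.01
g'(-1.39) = -0.00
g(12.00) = 0.00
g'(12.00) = 0.00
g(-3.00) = 0.00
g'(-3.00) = 0.00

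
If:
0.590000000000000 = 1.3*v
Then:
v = 0.45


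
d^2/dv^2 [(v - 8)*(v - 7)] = 2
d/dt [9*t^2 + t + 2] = 18*t + 1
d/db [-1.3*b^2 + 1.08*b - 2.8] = 1.08 - 2.6*b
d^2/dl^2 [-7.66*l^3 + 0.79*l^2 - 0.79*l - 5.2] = 1.58 - 45.96*l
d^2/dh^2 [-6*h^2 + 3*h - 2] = -12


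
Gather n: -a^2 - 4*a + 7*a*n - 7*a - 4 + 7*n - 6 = -a^2 - 11*a + n*(7*a + 7) - 10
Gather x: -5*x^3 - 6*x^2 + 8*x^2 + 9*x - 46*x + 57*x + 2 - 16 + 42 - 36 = -5*x^3 + 2*x^2 + 20*x - 8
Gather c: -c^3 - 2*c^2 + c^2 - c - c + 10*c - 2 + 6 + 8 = -c^3 - c^2 + 8*c + 12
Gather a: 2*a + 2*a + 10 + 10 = 4*a + 20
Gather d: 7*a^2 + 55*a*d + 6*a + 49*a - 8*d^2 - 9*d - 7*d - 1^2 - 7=7*a^2 + 55*a - 8*d^2 + d*(55*a - 16) - 8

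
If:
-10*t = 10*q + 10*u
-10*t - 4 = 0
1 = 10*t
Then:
No Solution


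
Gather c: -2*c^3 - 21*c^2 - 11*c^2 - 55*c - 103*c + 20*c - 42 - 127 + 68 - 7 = -2*c^3 - 32*c^2 - 138*c - 108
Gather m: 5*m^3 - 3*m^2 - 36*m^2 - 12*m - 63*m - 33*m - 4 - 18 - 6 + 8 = 5*m^3 - 39*m^2 - 108*m - 20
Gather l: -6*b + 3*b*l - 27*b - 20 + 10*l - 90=-33*b + l*(3*b + 10) - 110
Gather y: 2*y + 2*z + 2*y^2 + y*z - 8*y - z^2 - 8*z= 2*y^2 + y*(z - 6) - z^2 - 6*z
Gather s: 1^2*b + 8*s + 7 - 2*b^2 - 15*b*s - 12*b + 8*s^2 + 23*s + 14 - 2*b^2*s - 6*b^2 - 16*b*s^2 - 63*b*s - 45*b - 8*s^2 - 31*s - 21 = -8*b^2 - 16*b*s^2 - 56*b + s*(-2*b^2 - 78*b)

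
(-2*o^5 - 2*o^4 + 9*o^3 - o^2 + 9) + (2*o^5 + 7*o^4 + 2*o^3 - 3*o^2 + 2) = 5*o^4 + 11*o^3 - 4*o^2 + 11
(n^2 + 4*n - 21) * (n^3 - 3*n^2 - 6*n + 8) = n^5 + n^4 - 39*n^3 + 47*n^2 + 158*n - 168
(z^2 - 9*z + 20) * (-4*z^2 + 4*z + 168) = -4*z^4 + 40*z^3 + 52*z^2 - 1432*z + 3360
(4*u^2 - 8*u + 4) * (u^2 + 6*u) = 4*u^4 + 16*u^3 - 44*u^2 + 24*u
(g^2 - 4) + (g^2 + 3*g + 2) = 2*g^2 + 3*g - 2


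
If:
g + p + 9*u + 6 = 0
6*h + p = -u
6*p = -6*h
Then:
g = -46*u/5 - 6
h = -u/5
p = u/5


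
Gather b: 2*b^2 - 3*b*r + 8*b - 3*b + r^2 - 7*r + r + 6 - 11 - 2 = 2*b^2 + b*(5 - 3*r) + r^2 - 6*r - 7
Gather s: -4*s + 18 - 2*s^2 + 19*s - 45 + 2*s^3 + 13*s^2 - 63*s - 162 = 2*s^3 + 11*s^2 - 48*s - 189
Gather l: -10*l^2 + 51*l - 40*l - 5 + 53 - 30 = -10*l^2 + 11*l + 18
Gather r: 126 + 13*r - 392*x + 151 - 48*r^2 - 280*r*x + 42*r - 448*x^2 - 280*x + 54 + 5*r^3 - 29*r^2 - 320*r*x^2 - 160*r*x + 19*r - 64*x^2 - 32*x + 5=5*r^3 - 77*r^2 + r*(-320*x^2 - 440*x + 74) - 512*x^2 - 704*x + 336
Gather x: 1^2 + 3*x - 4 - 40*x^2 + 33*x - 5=-40*x^2 + 36*x - 8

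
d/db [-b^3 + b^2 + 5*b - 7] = -3*b^2 + 2*b + 5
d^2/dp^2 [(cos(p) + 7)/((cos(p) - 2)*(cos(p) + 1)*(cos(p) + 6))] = 2*(-506*(1 - cos(p)^2)^2 + 57*sin(p)^6 - 2*cos(p)^7 + 18*cos(p)^6 - 218*cos(p)^5 + 175*cos(p)^3 - 1428*cos(p)^2 - 144*cos(p) + 1221)/((cos(p) - 2)^3*(cos(p) + 1)^3*(cos(p) + 6)^3)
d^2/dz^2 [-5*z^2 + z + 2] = -10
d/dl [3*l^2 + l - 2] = 6*l + 1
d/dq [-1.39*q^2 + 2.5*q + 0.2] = 2.5 - 2.78*q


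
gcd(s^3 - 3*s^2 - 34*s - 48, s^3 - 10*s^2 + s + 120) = s^2 - 5*s - 24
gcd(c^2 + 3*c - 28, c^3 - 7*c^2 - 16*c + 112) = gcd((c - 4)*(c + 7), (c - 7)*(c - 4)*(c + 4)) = c - 4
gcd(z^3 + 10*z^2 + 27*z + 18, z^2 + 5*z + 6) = z + 3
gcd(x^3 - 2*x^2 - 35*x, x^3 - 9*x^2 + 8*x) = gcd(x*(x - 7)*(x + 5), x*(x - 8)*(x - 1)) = x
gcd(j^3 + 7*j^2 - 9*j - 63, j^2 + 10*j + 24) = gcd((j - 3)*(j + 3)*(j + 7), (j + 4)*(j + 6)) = 1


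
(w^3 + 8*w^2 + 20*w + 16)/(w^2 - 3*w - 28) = (w^2 + 4*w + 4)/(w - 7)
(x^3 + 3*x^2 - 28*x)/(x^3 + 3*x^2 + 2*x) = (x^2 + 3*x - 28)/(x^2 + 3*x + 2)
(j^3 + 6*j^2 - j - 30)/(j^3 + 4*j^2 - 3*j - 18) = (j + 5)/(j + 3)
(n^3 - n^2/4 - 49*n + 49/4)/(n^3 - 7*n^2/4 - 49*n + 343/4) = (4*n - 1)/(4*n - 7)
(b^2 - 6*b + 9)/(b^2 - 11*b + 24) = (b - 3)/(b - 8)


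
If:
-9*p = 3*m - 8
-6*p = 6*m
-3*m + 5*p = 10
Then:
No Solution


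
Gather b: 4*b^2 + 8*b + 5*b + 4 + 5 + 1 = 4*b^2 + 13*b + 10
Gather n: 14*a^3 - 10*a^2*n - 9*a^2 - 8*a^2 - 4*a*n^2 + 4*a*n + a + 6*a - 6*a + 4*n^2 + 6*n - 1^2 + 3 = 14*a^3 - 17*a^2 + a + n^2*(4 - 4*a) + n*(-10*a^2 + 4*a + 6) + 2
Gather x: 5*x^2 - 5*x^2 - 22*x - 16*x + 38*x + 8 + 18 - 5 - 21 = 0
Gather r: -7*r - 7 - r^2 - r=-r^2 - 8*r - 7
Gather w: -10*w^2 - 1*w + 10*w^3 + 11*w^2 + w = 10*w^3 + w^2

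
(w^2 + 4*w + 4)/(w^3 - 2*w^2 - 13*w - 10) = (w + 2)/(w^2 - 4*w - 5)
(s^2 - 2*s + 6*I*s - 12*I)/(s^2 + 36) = (s - 2)/(s - 6*I)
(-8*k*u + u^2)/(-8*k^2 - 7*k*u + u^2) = u/(k + u)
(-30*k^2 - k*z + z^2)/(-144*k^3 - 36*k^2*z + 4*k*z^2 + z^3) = (5*k + z)/(24*k^2 + 10*k*z + z^2)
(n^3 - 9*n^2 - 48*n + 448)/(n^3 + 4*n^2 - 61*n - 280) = (n - 8)/(n + 5)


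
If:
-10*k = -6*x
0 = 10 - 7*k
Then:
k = 10/7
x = 50/21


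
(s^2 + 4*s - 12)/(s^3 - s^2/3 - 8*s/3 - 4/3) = 3*(s + 6)/(3*s^2 + 5*s + 2)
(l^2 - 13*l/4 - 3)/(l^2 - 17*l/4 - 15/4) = (l - 4)/(l - 5)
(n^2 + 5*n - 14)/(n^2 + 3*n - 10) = (n + 7)/(n + 5)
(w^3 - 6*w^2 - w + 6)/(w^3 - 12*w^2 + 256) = (w^3 - 6*w^2 - w + 6)/(w^3 - 12*w^2 + 256)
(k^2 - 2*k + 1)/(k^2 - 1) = (k - 1)/(k + 1)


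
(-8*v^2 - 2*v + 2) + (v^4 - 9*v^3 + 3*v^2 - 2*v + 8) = v^4 - 9*v^3 - 5*v^2 - 4*v + 10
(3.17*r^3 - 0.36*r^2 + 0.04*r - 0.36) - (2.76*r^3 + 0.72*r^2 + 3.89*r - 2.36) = 0.41*r^3 - 1.08*r^2 - 3.85*r + 2.0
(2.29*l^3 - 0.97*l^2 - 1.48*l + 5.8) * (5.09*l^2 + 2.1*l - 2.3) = 11.6561*l^5 - 0.128299999999999*l^4 - 14.8372*l^3 + 28.645*l^2 + 15.584*l - 13.34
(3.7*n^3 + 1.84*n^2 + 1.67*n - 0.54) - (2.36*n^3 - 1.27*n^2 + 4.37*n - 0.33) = 1.34*n^3 + 3.11*n^2 - 2.7*n - 0.21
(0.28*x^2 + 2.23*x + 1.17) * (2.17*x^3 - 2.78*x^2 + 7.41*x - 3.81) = 0.6076*x^5 + 4.0607*x^4 - 1.5857*x^3 + 12.2049*x^2 + 0.173399999999999*x - 4.4577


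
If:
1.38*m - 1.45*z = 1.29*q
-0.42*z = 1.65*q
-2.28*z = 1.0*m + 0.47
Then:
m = -0.12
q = 0.04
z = -0.15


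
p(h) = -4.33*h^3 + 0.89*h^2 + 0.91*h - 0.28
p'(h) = -12.99*h^2 + 1.78*h + 0.91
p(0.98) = -2.61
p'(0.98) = -9.82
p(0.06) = -0.22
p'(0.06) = 0.97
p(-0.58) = 0.34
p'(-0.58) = -4.49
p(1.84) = -22.57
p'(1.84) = -39.79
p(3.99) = -257.53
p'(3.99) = -198.79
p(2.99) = -105.35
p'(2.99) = -109.90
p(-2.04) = 38.33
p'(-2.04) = -56.78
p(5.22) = -587.16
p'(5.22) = -343.76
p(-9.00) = 3220.19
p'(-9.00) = -1067.30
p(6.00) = -898.06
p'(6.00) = -456.05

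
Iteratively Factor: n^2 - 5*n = (n)*(n - 5)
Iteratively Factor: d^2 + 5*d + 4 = (d + 4)*(d + 1)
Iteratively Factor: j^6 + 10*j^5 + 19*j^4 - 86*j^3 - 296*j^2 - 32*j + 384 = (j + 4)*(j^5 + 6*j^4 - 5*j^3 - 66*j^2 - 32*j + 96) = (j - 1)*(j + 4)*(j^4 + 7*j^3 + 2*j^2 - 64*j - 96) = (j - 3)*(j - 1)*(j + 4)*(j^3 + 10*j^2 + 32*j + 32) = (j - 3)*(j - 1)*(j + 2)*(j + 4)*(j^2 + 8*j + 16) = (j - 3)*(j - 1)*(j + 2)*(j + 4)^2*(j + 4)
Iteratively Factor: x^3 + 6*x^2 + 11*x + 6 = (x + 2)*(x^2 + 4*x + 3) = (x + 2)*(x + 3)*(x + 1)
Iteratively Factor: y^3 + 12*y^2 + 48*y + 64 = (y + 4)*(y^2 + 8*y + 16) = (y + 4)^2*(y + 4)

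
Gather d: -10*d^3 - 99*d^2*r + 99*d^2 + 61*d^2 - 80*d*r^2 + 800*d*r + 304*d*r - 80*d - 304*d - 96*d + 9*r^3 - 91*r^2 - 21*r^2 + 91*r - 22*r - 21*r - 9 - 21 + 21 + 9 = -10*d^3 + d^2*(160 - 99*r) + d*(-80*r^2 + 1104*r - 480) + 9*r^3 - 112*r^2 + 48*r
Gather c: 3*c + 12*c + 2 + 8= 15*c + 10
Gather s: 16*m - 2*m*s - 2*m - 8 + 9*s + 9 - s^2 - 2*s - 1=14*m - s^2 + s*(7 - 2*m)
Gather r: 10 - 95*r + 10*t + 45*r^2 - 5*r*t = 45*r^2 + r*(-5*t - 95) + 10*t + 10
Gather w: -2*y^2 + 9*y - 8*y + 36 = -2*y^2 + y + 36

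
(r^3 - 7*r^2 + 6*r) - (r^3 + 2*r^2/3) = -23*r^2/3 + 6*r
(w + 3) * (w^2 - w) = w^3 + 2*w^2 - 3*w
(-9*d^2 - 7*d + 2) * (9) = -81*d^2 - 63*d + 18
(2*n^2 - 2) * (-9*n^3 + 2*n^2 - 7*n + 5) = -18*n^5 + 4*n^4 + 4*n^3 + 6*n^2 + 14*n - 10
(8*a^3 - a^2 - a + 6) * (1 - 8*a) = -64*a^4 + 16*a^3 + 7*a^2 - 49*a + 6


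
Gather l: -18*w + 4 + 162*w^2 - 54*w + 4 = 162*w^2 - 72*w + 8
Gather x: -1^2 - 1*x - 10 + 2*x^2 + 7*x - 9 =2*x^2 + 6*x - 20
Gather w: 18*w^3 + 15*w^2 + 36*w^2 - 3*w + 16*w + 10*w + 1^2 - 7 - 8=18*w^3 + 51*w^2 + 23*w - 14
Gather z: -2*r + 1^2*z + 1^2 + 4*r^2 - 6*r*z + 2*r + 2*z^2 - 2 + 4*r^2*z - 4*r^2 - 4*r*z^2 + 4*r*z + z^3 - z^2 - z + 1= z^3 + z^2*(1 - 4*r) + z*(4*r^2 - 2*r)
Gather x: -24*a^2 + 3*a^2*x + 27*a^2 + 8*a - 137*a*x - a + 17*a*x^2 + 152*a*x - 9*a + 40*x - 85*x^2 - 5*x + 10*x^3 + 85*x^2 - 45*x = 3*a^2 + 17*a*x^2 - 2*a + 10*x^3 + x*(3*a^2 + 15*a - 10)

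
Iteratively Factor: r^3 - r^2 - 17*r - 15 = (r + 1)*(r^2 - 2*r - 15) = (r - 5)*(r + 1)*(r + 3)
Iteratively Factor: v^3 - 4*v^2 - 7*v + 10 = (v + 2)*(v^2 - 6*v + 5) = (v - 1)*(v + 2)*(v - 5)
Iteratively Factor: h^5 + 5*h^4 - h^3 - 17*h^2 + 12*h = (h - 1)*(h^4 + 6*h^3 + 5*h^2 - 12*h) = (h - 1)^2*(h^3 + 7*h^2 + 12*h) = h*(h - 1)^2*(h^2 + 7*h + 12) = h*(h - 1)^2*(h + 4)*(h + 3)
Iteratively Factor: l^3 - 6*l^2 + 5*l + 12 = (l + 1)*(l^2 - 7*l + 12) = (l - 3)*(l + 1)*(l - 4)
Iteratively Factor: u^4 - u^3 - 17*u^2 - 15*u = (u + 3)*(u^3 - 4*u^2 - 5*u) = u*(u + 3)*(u^2 - 4*u - 5) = u*(u + 1)*(u + 3)*(u - 5)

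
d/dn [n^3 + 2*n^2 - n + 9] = 3*n^2 + 4*n - 1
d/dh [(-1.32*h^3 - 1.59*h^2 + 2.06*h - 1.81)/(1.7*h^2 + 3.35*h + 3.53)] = (-2.244*h^4 - 8.844*h^3 - 22.8073*h^2 - 5.0714*h + 13.3353)/(2.89*h^4 + 11.39*h^3 + 23.2245*h^2 + 23.651*h + 12.4609)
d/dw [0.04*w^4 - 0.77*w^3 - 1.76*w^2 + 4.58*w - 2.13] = 0.16*w^3 - 2.31*w^2 - 3.52*w + 4.58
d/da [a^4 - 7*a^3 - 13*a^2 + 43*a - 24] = 4*a^3 - 21*a^2 - 26*a + 43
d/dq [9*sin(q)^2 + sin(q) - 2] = (18*sin(q) + 1)*cos(q)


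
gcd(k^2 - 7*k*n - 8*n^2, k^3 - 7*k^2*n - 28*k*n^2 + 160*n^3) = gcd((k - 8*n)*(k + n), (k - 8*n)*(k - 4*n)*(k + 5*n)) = k - 8*n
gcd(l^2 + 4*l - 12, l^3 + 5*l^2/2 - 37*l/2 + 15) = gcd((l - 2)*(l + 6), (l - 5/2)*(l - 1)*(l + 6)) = l + 6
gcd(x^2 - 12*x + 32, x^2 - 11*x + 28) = x - 4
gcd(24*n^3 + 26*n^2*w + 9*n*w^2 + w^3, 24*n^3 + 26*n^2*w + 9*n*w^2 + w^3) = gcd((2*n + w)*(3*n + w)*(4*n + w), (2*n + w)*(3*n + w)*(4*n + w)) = 24*n^3 + 26*n^2*w + 9*n*w^2 + w^3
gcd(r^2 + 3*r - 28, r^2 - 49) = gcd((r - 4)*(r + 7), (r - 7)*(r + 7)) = r + 7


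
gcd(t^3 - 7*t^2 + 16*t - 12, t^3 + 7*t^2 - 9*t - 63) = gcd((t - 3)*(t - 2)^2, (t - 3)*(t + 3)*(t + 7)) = t - 3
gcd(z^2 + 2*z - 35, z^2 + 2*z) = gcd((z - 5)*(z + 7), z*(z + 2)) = 1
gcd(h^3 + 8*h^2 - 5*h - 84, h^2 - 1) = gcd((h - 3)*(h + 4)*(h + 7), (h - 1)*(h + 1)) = 1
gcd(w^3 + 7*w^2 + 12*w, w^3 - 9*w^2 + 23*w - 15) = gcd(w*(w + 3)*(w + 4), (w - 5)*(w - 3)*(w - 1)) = 1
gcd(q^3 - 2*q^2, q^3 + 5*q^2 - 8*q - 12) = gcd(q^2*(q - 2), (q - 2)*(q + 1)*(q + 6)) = q - 2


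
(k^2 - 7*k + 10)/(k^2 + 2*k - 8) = (k - 5)/(k + 4)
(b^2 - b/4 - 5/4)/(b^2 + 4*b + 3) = (b - 5/4)/(b + 3)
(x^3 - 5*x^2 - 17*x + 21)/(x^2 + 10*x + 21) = (x^2 - 8*x + 7)/(x + 7)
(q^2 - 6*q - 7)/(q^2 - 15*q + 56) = (q + 1)/(q - 8)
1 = 1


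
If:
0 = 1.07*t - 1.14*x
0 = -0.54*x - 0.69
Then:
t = -1.36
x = -1.28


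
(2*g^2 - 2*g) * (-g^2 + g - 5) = -2*g^4 + 4*g^3 - 12*g^2 + 10*g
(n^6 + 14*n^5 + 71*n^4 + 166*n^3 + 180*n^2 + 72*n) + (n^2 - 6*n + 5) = n^6 + 14*n^5 + 71*n^4 + 166*n^3 + 181*n^2 + 66*n + 5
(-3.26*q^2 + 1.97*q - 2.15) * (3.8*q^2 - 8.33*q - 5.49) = -12.388*q^4 + 34.6418*q^3 - 6.6827*q^2 + 7.0942*q + 11.8035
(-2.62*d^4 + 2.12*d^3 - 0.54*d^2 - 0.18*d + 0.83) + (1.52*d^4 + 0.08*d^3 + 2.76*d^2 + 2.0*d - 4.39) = -1.1*d^4 + 2.2*d^3 + 2.22*d^2 + 1.82*d - 3.56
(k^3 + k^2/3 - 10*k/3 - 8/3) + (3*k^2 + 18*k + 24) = k^3 + 10*k^2/3 + 44*k/3 + 64/3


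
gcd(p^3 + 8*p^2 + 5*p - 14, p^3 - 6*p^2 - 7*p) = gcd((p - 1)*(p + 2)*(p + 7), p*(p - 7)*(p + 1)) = 1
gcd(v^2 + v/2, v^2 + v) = v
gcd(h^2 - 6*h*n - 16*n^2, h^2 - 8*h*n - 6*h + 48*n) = h - 8*n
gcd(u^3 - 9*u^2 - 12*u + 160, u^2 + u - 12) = u + 4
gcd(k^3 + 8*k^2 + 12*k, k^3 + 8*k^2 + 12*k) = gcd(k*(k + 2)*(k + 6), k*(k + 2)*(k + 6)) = k^3 + 8*k^2 + 12*k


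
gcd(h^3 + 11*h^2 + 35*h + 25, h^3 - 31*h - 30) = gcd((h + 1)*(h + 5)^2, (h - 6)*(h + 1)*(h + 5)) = h^2 + 6*h + 5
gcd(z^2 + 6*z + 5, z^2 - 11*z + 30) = 1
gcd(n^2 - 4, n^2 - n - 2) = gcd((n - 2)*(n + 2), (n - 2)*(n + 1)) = n - 2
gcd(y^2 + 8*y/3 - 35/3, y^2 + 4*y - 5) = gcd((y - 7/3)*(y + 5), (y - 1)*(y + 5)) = y + 5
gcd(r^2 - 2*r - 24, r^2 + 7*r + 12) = r + 4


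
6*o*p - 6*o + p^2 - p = (6*o + p)*(p - 1)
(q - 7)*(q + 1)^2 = q^3 - 5*q^2 - 13*q - 7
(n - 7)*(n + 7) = n^2 - 49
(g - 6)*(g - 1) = g^2 - 7*g + 6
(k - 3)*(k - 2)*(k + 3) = k^3 - 2*k^2 - 9*k + 18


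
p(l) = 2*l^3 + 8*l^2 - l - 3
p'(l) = 6*l^2 + 16*l - 1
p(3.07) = 127.20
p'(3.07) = 104.67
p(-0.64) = 0.39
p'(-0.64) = -8.78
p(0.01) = -3.01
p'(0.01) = -0.84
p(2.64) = 86.92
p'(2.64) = 83.06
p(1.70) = 28.25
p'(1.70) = 43.54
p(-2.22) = 16.77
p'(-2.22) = -6.95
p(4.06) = 258.66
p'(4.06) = 162.86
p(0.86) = 3.33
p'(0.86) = 17.20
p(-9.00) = -804.00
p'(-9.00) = 341.00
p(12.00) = 4593.00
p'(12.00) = 1055.00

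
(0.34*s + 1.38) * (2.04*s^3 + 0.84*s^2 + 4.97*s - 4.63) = 0.6936*s^4 + 3.1008*s^3 + 2.849*s^2 + 5.2844*s - 6.3894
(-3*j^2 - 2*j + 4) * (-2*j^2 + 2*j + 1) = 6*j^4 - 2*j^3 - 15*j^2 + 6*j + 4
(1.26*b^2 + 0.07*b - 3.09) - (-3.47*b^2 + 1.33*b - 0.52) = 4.73*b^2 - 1.26*b - 2.57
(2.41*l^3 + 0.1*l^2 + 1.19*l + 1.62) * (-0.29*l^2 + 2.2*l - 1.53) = -0.6989*l^5 + 5.273*l^4 - 3.8124*l^3 + 1.9952*l^2 + 1.7433*l - 2.4786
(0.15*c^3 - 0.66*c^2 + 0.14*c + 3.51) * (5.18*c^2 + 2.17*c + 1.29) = 0.777*c^5 - 3.0933*c^4 - 0.5135*c^3 + 17.6342*c^2 + 7.7973*c + 4.5279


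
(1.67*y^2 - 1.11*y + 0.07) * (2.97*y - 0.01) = 4.9599*y^3 - 3.3134*y^2 + 0.219*y - 0.0007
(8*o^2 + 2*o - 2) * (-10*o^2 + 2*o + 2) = -80*o^4 - 4*o^3 + 40*o^2 - 4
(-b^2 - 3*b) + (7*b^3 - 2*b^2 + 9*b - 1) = 7*b^3 - 3*b^2 + 6*b - 1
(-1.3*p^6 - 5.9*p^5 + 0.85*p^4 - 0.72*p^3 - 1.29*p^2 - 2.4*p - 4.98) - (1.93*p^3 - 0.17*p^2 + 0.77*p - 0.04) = -1.3*p^6 - 5.9*p^5 + 0.85*p^4 - 2.65*p^3 - 1.12*p^2 - 3.17*p - 4.94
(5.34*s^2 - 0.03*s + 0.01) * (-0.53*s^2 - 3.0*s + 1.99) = -2.8302*s^4 - 16.0041*s^3 + 10.7113*s^2 - 0.0897*s + 0.0199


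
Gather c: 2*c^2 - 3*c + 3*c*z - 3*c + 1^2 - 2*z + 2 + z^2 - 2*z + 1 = 2*c^2 + c*(3*z - 6) + z^2 - 4*z + 4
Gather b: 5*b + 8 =5*b + 8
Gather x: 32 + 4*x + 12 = 4*x + 44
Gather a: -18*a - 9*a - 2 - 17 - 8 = -27*a - 27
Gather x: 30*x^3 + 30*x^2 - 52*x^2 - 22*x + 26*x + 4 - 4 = 30*x^3 - 22*x^2 + 4*x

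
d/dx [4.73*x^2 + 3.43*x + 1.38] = 9.46*x + 3.43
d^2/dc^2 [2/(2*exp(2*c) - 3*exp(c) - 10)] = 2*((3 - 8*exp(c))*(-2*exp(2*c) + 3*exp(c) + 10) - 2*(4*exp(c) - 3)^2*exp(c))*exp(c)/(-2*exp(2*c) + 3*exp(c) + 10)^3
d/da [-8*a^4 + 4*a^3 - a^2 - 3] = 2*a*(-16*a^2 + 6*a - 1)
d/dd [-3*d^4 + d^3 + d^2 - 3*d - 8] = -12*d^3 + 3*d^2 + 2*d - 3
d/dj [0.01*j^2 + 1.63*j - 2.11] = 0.02*j + 1.63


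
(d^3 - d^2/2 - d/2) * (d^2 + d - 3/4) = d^5 + d^4/2 - 7*d^3/4 - d^2/8 + 3*d/8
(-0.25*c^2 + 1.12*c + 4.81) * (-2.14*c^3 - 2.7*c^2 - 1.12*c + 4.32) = 0.535*c^5 - 1.7218*c^4 - 13.0374*c^3 - 15.3214*c^2 - 0.548799999999999*c + 20.7792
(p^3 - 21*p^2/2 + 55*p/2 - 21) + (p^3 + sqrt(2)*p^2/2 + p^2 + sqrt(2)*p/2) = 2*p^3 - 19*p^2/2 + sqrt(2)*p^2/2 + sqrt(2)*p/2 + 55*p/2 - 21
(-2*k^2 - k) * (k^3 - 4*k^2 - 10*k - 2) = -2*k^5 + 7*k^4 + 24*k^3 + 14*k^2 + 2*k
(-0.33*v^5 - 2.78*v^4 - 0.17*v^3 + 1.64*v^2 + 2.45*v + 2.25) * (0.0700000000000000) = -0.0231*v^5 - 0.1946*v^4 - 0.0119*v^3 + 0.1148*v^2 + 0.1715*v + 0.1575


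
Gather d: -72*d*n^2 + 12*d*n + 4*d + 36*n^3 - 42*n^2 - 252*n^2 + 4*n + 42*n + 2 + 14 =d*(-72*n^2 + 12*n + 4) + 36*n^3 - 294*n^2 + 46*n + 16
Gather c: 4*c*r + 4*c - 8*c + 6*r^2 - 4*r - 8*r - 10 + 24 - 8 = c*(4*r - 4) + 6*r^2 - 12*r + 6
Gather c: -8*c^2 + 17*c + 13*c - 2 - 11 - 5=-8*c^2 + 30*c - 18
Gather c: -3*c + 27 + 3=30 - 3*c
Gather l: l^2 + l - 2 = l^2 + l - 2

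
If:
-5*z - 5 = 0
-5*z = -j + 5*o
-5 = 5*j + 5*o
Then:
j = -5/3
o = 2/3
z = -1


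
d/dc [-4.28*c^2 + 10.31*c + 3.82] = 10.31 - 8.56*c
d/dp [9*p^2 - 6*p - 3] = 18*p - 6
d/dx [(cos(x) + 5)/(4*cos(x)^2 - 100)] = sin(x)/(4*(cos(x) - 5)^2)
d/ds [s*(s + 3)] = 2*s + 3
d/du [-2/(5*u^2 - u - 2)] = 2*(10*u - 1)/(-5*u^2 + u + 2)^2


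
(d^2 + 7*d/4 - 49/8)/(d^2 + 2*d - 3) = (8*d^2 + 14*d - 49)/(8*(d^2 + 2*d - 3))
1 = 1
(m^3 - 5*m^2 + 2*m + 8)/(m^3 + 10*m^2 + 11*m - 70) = (m^2 - 3*m - 4)/(m^2 + 12*m + 35)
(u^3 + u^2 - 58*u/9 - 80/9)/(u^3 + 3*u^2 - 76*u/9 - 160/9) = (u + 2)/(u + 4)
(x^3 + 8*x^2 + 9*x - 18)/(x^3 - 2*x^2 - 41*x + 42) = (x + 3)/(x - 7)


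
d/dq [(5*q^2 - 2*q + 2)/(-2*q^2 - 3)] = 2*(-2*q^2 - 11*q + 3)/(4*q^4 + 12*q^2 + 9)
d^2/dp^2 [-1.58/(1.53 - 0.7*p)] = 1.5484/(0.7*p - 1.53)^3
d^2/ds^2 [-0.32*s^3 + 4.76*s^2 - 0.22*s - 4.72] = 9.52 - 1.92*s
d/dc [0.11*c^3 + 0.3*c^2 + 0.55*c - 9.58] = 0.33*c^2 + 0.6*c + 0.55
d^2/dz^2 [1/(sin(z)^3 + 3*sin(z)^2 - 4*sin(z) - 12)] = (-9*sin(z)^6 - 33*sin(z)^5 - 16*sin(z)^4 - 24*sin(z)^3 - 130*sin(z)^2 + 48*sin(z) + 104)/(sin(z)^3 + 3*sin(z)^2 - 4*sin(z) - 12)^3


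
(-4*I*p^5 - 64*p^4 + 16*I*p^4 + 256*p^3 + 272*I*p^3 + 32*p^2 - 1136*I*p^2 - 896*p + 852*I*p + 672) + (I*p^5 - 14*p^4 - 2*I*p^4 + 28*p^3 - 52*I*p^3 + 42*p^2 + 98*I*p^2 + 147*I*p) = -3*I*p^5 - 78*p^4 + 14*I*p^4 + 284*p^3 + 220*I*p^3 + 74*p^2 - 1038*I*p^2 - 896*p + 999*I*p + 672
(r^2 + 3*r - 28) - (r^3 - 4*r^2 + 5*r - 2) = -r^3 + 5*r^2 - 2*r - 26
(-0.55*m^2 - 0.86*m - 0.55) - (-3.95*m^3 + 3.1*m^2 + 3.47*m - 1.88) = 3.95*m^3 - 3.65*m^2 - 4.33*m + 1.33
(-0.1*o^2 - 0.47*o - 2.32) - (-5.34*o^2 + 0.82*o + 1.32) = 5.24*o^2 - 1.29*o - 3.64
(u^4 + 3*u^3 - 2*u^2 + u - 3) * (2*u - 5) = 2*u^5 + u^4 - 19*u^3 + 12*u^2 - 11*u + 15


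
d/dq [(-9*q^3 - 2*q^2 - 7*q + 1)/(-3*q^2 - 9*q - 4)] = (27*q^4 + 162*q^3 + 105*q^2 + 22*q + 37)/(9*q^4 + 54*q^3 + 105*q^2 + 72*q + 16)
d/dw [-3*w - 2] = -3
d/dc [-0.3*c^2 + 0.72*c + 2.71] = 0.72 - 0.6*c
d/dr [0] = 0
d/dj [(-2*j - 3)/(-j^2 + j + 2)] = (2*j^2 - 2*j - (2*j - 1)*(2*j + 3) - 4)/(-j^2 + j + 2)^2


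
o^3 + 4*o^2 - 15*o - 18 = (o - 3)*(o + 1)*(o + 6)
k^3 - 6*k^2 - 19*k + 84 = (k - 7)*(k - 3)*(k + 4)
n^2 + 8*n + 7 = (n + 1)*(n + 7)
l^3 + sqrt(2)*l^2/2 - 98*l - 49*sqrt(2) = (l - 7*sqrt(2))*(l + sqrt(2)/2)*(l + 7*sqrt(2))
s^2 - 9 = (s - 3)*(s + 3)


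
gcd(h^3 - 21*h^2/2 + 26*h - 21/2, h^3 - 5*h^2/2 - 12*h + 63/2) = h - 3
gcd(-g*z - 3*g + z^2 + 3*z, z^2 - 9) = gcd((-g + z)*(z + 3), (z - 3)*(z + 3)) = z + 3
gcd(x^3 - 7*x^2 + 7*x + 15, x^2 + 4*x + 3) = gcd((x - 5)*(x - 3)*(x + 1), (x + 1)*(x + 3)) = x + 1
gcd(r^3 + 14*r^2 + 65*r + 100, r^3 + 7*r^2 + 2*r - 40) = r^2 + 9*r + 20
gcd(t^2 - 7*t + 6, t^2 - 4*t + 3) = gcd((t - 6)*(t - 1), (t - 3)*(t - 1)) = t - 1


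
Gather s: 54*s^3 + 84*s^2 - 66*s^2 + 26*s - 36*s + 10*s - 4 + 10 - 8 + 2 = 54*s^3 + 18*s^2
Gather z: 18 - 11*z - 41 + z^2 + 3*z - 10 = z^2 - 8*z - 33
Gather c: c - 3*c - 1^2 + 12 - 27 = -2*c - 16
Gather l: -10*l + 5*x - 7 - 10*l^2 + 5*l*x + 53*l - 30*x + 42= -10*l^2 + l*(5*x + 43) - 25*x + 35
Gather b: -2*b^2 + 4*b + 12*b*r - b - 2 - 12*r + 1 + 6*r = -2*b^2 + b*(12*r + 3) - 6*r - 1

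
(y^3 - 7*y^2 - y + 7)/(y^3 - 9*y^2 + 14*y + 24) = (y^2 - 8*y + 7)/(y^2 - 10*y + 24)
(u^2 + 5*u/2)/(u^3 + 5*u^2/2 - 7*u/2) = (2*u + 5)/(2*u^2 + 5*u - 7)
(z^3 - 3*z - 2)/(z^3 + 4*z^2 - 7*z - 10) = (z + 1)/(z + 5)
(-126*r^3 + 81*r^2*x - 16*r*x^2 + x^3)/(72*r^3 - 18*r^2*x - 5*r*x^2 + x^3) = (-7*r + x)/(4*r + x)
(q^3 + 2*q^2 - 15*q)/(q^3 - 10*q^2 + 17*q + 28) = q*(q^2 + 2*q - 15)/(q^3 - 10*q^2 + 17*q + 28)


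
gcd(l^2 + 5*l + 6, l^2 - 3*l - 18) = l + 3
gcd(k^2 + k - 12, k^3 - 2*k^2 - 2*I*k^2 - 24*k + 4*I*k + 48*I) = k + 4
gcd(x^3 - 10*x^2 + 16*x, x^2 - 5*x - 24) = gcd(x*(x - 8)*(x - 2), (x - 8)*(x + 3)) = x - 8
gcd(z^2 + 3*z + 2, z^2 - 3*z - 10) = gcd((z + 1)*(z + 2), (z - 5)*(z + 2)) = z + 2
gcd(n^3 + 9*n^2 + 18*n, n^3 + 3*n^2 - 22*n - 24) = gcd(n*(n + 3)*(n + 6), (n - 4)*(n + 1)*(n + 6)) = n + 6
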